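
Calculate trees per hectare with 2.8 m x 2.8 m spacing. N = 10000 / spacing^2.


N = 10000 / 2.8^2 = 10000 / 7.84 = 1275.51 ≈ 1276 trees/ha

1276 trees/ha


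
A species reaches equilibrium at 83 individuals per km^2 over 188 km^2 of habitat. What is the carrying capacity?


K = 83 * 188 = 15604 individuals

15604 individuals


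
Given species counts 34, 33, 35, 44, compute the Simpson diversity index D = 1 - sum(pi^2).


Total N = 34 + 33 + 35 + 44 = 146
Per-species terms:
  p = 34/146 = 0.232877; p^2 = 0.232877^2 = 0.054232
  p = 33/146 = 0.226027; p^2 = 0.226027^2 = 0.051088
  p = 35/146 = 0.239726; p^2 = 0.239726^2 = 0.057469
  p = 44/146 = 0.301370; p^2 = 0.301370^2 = 0.090824
sum(p^2) = 0.054232 + 0.051088 + 0.057469 + 0.090824 = 0.253613
D = 1 - 0.253613 = 0.746387 ≈ 0.7464

0.7464


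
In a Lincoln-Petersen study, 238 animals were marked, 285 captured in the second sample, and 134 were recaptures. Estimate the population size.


N = M * C / R = 238 * 285 / 134 = 67830 / 134 = 506.19 ≈ 506

506 individuals


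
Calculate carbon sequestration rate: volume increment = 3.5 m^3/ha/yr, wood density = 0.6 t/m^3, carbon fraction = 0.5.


C = 3.5 * 0.6 * 0.5 = 1.05 t C/ha/yr

1.05 t C/ha/yr


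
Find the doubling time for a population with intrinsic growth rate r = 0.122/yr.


td = ln(2) / 0.122 = 0.693147 / 0.122 = 5.68153 ≈ 5.7 years

5.7 years


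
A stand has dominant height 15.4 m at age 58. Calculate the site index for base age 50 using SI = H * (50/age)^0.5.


50/58 = 0.862069
(0.862069)^0.5 = 0.928477
SI = 15.4 * 0.928477 = 14.2985 ≈ 14.3 m

14.3 m


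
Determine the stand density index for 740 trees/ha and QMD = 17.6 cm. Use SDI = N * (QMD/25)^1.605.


QMD/25 = 17.6/25 = 0.704
(0.704)^1.605 = exp(1.605 * ln(0.704)) = exp(1.605 * (-0.350977)) = exp(-0.563318) = 0.569317
SDI = 740 * 0.569317 = 421.295 ≈ 421

421


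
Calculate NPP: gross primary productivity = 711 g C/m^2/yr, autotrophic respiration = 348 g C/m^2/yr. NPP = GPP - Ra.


NPP = GPP - Ra = 711 - 348 = 363 g C/m^2/yr

363 g C/m^2/yr


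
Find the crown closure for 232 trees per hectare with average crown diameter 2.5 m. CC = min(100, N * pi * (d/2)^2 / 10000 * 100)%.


(d/2)^2 = (2.5/2)^2 = 1.25^2 = 1.5625
Crown area = 3.141593 * 1.5625 = 4.90874 m^2
N * area / 10000 * 100 = 232 * 4.90874 / 10000 * 100 = 11.3883
CC = min(100, 11.3883) = 11.3883 ≈ 11.4%

11.4%


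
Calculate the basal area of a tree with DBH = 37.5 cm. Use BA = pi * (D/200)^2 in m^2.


D/200 = 37.5/200 = 0.1875 m
(D/200)^2 = 0.1875^2 = 0.03515625
BA = 3.141593 * 0.03515625 = 0.110447 ≈ 0.1104 m^2

0.1104 m^2


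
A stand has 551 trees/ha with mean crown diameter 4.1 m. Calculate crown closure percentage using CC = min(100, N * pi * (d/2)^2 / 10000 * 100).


(d/2)^2 = (4.1/2)^2 = 2.05^2 = 4.2025
Crown area = 3.141593 * 4.2025 = 13.2025 m^2
N * area / 10000 * 100 = 551 * 13.2025 / 10000 * 100 = 72.7458
CC = min(100, 72.7458) = 72.7458 ≈ 72.7%

72.7%


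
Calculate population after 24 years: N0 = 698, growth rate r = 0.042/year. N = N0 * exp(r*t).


r*t = 0.042 * 24 = 1.008
exp(1.008) = 2.74012
N = 698 * 2.74012 = 1912.60 ≈ 1913

1913


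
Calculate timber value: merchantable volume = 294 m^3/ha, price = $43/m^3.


Value = 294 * 43 = $12642/ha

$12642/ha


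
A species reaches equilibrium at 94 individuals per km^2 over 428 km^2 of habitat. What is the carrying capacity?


K = 94 * 428 = 40232 individuals

40232 individuals


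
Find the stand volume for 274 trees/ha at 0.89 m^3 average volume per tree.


V_stand = 274 * 0.89 = 243.86 ≈ 243.9 m^3/ha

243.9 m^3/ha


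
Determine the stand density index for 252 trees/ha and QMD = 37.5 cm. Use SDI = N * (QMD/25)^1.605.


QMD/25 = 37.5/25 = 1.5
(1.5)^1.605 = exp(1.605 * ln(1.5)) = exp(1.605 * 0.405465) = exp(0.650771) = 1.91702
SDI = 252 * 1.91702 = 483.089 ≈ 483

483


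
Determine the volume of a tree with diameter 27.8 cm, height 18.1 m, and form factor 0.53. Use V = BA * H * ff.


(D/200)^2 = (27.8/200)^2 = 0.139^2 = 0.019321
BA = 3.141593 * 0.019321 = 0.0606987 m^2
V = 0.0606987 * 18.1 * 0.53 = 0.582283 ≈ 0.582 m^3

0.582 m^3


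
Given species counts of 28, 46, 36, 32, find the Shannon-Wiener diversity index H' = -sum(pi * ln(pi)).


Total N = 28 + 46 + 36 + 32 = 142
Per-species terms:
  p = 28/142 = 0.197183; ln(p) = -1.623623; p*ln(p) = 0.197183 * (-1.623623) = -0.320151
  p = 46/142 = 0.323944; ln(p) = -1.127185; p*ln(p) = 0.323944 * (-1.127185) = -0.365145
  p = 36/142 = 0.253521; ln(p) = -1.372309; p*ln(p) = 0.253521 * (-1.372309) = -0.347909
  p = 32/142 = 0.225352; ln(p) = -1.490092; p*ln(p) = 0.225352 * (-1.490092) = -0.335795
sum(p*ln(p)) = (-0.320151) + (-0.365145) + (-0.347909) + (-0.335795) = -1.369000
H' = -(-1.369000) = 1.369000 ≈ 1.3690

1.3690


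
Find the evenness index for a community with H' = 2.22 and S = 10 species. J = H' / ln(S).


ln(10) = 2.30259
J = H' / ln(S) = 2.22 / 2.30259 = 0.964132 ≈ 0.9641

0.9641


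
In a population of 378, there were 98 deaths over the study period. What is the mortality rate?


Mortality rate = 98 / 378 = 0.259259 ≈ 0.2593

0.2593


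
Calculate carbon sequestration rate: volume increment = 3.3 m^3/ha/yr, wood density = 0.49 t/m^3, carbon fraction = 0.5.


C = 3.3 * 0.49 * 0.5 = 0.8085 ≈ 0.81 t C/ha/yr

0.81 t C/ha/yr


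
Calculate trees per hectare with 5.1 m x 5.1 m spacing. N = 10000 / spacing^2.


N = 10000 / 5.1^2 = 10000 / 26.01 = 384.468 ≈ 384 trees/ha

384 trees/ha


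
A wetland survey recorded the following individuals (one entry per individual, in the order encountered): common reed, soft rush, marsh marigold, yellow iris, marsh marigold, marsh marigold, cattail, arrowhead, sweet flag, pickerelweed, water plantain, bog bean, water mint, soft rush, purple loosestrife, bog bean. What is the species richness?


Total individuals logged = 16
Distinct species (count of individuals): common reed (1), soft rush (2), marsh marigold (3), yellow iris (1), cattail (1), arrowhead (1), sweet flag (1), pickerelweed (1), water plantain (1), bog bean (2), water mint (1), purple loosestrife (1)
Species richness = number of distinct species = 12

12


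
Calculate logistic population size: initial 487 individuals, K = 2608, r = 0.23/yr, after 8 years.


(K - N0)/N0 = (2608 - 487)/487 = 2121/487 = 4.35524
r*t = 0.23 * 8 = 1.84; exp(-1.84) = 0.158817
4.35524 * 0.158817 = 0.691686
1 + 0.691686 = 1.69169
N = 2608 / 1.69169 = 1541.65 ≈ 1542

1542


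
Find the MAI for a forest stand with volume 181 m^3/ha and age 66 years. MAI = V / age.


MAI = 181 / 66 = 2.7424 ≈ 2.74 m^3/ha/yr

2.74 m^3/ha/yr


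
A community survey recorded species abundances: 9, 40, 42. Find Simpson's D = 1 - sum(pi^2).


Total N = 9 + 40 + 42 = 91
Per-species terms:
  p = 9/91 = 0.098901; p^2 = 0.098901^2 = 0.009781
  p = 40/91 = 0.439560; p^2 = 0.439560^2 = 0.193213
  p = 42/91 = 0.461538; p^2 = 0.461538^2 = 0.213017
sum(p^2) = 0.009781 + 0.193213 + 0.213017 = 0.416011
D = 1 - 0.416011 = 0.583989 ≈ 0.5840

0.5840


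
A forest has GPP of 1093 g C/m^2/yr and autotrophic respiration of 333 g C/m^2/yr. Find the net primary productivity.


NPP = GPP - Ra = 1093 - 333 = 760 g C/m^2/yr

760 g C/m^2/yr


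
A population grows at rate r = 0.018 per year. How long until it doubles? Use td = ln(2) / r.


td = ln(2) / 0.018 = 0.693147 / 0.018 = 38.5082 ≈ 38.5 years

38.5 years


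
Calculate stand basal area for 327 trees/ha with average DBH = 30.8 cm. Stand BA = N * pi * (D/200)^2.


(D/200)^2 = (30.8/200)^2 = 0.154^2 = 0.023716
Individual BA = 3.141593 * 0.023716 = 0.0745060 m^2
Stand BA = 327 * 0.0745060 = 24.3635 ≈ 24.36 m^2/ha

24.36 m^2/ha


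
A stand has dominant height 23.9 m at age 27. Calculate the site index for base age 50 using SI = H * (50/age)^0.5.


50/27 = 1.85185
(1.85185)^0.5 = 1.36083
SI = 23.9 * 1.36083 = 32.5238 ≈ 32.5 m

32.5 m


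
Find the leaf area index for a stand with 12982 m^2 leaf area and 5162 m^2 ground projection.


LAI = 12982 / 5162 = 2.5149 ≈ 2.51

2.51


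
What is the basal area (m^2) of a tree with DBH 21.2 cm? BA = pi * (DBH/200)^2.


D/200 = 21.2/200 = 0.106 m
(D/200)^2 = 0.106^2 = 0.011236
BA = 3.141593 * 0.011236 = 0.0352989 ≈ 0.0353 m^2

0.0353 m^2


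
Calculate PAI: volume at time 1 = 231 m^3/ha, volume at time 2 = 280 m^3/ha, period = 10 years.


PAI = (V2 - V1) / period = (280 - 231) / 10 = 49 / 10 = 4.90 m^3/ha/yr

4.90 m^3/ha/yr


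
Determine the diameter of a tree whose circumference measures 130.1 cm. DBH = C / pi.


DBH = C / pi = 130.1 / 3.141593 = 41.4121 ≈ 41.41 cm

41.41 cm


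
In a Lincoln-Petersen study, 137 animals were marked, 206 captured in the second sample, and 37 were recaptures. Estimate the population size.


N = M * C / R = 137 * 206 / 37 = 28222 / 37 = 762.76 ≈ 763

763 individuals


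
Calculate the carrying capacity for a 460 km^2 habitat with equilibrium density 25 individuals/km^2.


K = 25 * 460 = 11500 individuals

11500 individuals


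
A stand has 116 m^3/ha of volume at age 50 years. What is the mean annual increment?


MAI = 116 / 50 = 2.32 m^3/ha/yr

2.32 m^3/ha/yr


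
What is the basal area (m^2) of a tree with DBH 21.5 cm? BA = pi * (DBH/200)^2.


D/200 = 21.5/200 = 0.1075 m
(D/200)^2 = 0.1075^2 = 0.01155625
BA = 3.141593 * 0.01155625 = 0.0363050 ≈ 0.0363 m^2

0.0363 m^2


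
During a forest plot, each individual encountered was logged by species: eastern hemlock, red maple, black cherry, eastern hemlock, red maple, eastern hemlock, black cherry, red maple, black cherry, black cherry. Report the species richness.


Total individuals logged = 10
Distinct species (count of individuals): eastern hemlock (3), red maple (3), black cherry (4)
Species richness = number of distinct species = 3

3


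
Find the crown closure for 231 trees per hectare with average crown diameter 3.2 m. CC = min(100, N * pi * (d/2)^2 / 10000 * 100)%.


(d/2)^2 = (3.2/2)^2 = 1.6^2 = 2.56
Crown area = 3.141593 * 2.56 = 8.04248 m^2
N * area / 10000 * 100 = 231 * 8.04248 / 10000 * 100 = 18.5781
CC = min(100, 18.5781) = 18.5781 ≈ 18.6%

18.6%


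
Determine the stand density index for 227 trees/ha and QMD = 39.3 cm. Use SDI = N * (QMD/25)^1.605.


QMD/25 = 39.3/25 = 1.572
(1.572)^1.605 = exp(1.605 * ln(1.572)) = exp(1.605 * 0.452349) = exp(0.726020) = 2.06684
SDI = 227 * 2.06684 = 469.173 ≈ 469

469


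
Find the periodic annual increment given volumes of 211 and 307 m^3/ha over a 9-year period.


PAI = (V2 - V1) / period = (307 - 211) / 9 = 96 / 9 = 10.6667 ≈ 10.67 m^3/ha/yr

10.67 m^3/ha/yr


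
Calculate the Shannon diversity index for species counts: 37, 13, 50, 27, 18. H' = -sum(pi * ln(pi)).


Total N = 37 + 13 + 50 + 27 + 18 = 145
Per-species terms:
  p = 37/145 = 0.255172; ln(p) = -1.365817; p*ln(p) = 0.255172 * (-1.365817) = -0.348518
  p = 13/145 = 0.089655; ln(p) = -2.411786; p*ln(p) = 0.089655 * (-2.411786) = -0.216229
  p = 50/145 = 0.344828; ln(p) = -1.064710; p*ln(p) = 0.344828 * (-1.064710) = -0.367142
  p = 27/145 = 0.186207; ln(p) = -1.680896; p*ln(p) = 0.186207 * (-1.680896) = -0.312995
  p = 18/145 = 0.124138; ln(p) = -2.086361; p*ln(p) = 0.124138 * (-2.086361) = -0.258997
sum(p*ln(p)) = (-0.348518) + (-0.216229) + (-0.367142) + (-0.312995) + (-0.258997) = -1.503881
H' = -(-1.503881) = 1.503881 ≈ 1.5039

1.5039


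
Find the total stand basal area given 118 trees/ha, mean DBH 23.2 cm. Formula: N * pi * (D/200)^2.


(D/200)^2 = (23.2/200)^2 = 0.116^2 = 0.013456
Individual BA = 3.141593 * 0.013456 = 0.0422733 m^2
Stand BA = 118 * 0.0422733 = 4.98825 ≈ 4.99 m^2/ha

4.99 m^2/ha


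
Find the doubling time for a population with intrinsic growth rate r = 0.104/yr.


td = ln(2) / 0.104 = 0.693147 / 0.104 = 6.66488 ≈ 6.7 years

6.7 years


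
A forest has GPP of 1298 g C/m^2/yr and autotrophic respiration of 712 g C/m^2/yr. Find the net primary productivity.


NPP = GPP - Ra = 1298 - 712 = 586 g C/m^2/yr

586 g C/m^2/yr


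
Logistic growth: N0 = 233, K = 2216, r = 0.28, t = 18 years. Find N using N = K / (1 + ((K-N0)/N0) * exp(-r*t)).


(K - N0)/N0 = (2216 - 233)/233 = 1983/233 = 8.51073
r*t = 0.28 * 18 = 5.04; exp(-5.04) = 0.00647375
8.51073 * 0.00647375 = 0.0550963
1 + 0.0550963 = 1.05510
N = 2216 / 1.05510 = 2100.27 ≈ 2100

2100


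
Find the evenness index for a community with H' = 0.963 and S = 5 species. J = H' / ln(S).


ln(5) = 1.60944
J = H' / ln(S) = 0.963 / 1.60944 = 0.598345 ≈ 0.5983

0.5983


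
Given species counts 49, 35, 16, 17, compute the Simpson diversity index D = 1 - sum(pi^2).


Total N = 49 + 35 + 16 + 17 = 117
Per-species terms:
  p = 49/117 = 0.418803; p^2 = 0.418803^2 = 0.175396
  p = 35/117 = 0.299145; p^2 = 0.299145^2 = 0.089488
  p = 16/117 = 0.136752; p^2 = 0.136752^2 = 0.018701
  p = 17/117 = 0.145299; p^2 = 0.145299^2 = 0.021112
sum(p^2) = 0.175396 + 0.089488 + 0.018701 + 0.021112 = 0.304697
D = 1 - 0.304697 = 0.695303 ≈ 0.6953

0.6953


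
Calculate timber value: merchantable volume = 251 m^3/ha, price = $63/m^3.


Value = 251 * 63 = $15813/ha

$15813/ha


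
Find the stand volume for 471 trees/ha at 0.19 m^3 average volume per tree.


V_stand = 471 * 0.19 = 89.49 ≈ 89.5 m^3/ha

89.5 m^3/ha


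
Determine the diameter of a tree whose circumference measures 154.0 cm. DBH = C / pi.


DBH = C / pi = 154.0 / 3.141593 = 49.0197 ≈ 49.02 cm

49.02 cm


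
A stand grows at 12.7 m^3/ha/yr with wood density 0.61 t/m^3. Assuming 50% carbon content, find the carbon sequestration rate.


C = 12.7 * 0.61 * 0.5 = 3.8735 ≈ 3.87 t C/ha/yr

3.87 t C/ha/yr


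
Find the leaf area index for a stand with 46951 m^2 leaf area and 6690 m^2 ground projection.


LAI = 46951 / 6690 = 7.0181 ≈ 7.02

7.02


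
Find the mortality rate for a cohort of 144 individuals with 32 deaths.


Mortality rate = 32 / 144 = 0.222222 ≈ 0.2222

0.2222


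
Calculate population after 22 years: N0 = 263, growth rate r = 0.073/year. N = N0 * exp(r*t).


r*t = 0.073 * 22 = 1.606
exp(1.606) = 4.98284
N = 263 * 4.98284 = 1310.49 ≈ 1310

1310


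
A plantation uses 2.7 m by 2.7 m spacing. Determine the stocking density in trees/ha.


N = 10000 / 2.7^2 = 10000 / 7.29 = 1371.74 ≈ 1372 trees/ha

1372 trees/ha


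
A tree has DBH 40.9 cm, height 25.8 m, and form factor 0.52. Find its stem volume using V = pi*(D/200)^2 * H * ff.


(D/200)^2 = (40.9/200)^2 = 0.2045^2 = 0.04182025
BA = 3.141593 * 0.04182025 = 0.131382 m^2
V = 0.131382 * 25.8 * 0.52 = 1.76262 ≈ 1.763 m^3

1.763 m^3


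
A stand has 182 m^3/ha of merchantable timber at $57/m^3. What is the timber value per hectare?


Value = 182 * 57 = $10374/ha

$10374/ha


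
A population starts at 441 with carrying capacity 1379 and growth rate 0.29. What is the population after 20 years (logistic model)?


(K - N0)/N0 = (1379 - 441)/441 = 938/441 = 2.12698
r*t = 0.29 * 20 = 5.8; exp(-5.8) = 0.00302755
2.12698 * 0.00302755 = 0.00643954
1 + 0.00643954 = 1.00644
N = 1379 / 1.00644 = 1370.18 ≈ 1370

1370


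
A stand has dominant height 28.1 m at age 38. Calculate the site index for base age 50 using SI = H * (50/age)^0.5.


50/38 = 1.31579
(1.31579)^0.5 = 1.14708
SI = 28.1 * 1.14708 = 32.2329 ≈ 32.2 m

32.2 m


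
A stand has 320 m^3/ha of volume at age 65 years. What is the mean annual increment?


MAI = 320 / 65 = 4.9231 ≈ 4.92 m^3/ha/yr

4.92 m^3/ha/yr


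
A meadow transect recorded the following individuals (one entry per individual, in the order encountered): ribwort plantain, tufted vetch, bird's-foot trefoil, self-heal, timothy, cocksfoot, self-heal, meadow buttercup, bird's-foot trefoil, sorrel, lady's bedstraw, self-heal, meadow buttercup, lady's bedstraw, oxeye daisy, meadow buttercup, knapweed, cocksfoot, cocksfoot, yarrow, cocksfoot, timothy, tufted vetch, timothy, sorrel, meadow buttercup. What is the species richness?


Total individuals logged = 26
Distinct species (count of individuals): ribwort plantain (1), tufted vetch (2), bird's-foot trefoil (2), self-heal (3), timothy (3), cocksfoot (4), meadow buttercup (4), sorrel (2), lady's bedstraw (2), oxeye daisy (1), knapweed (1), yarrow (1)
Species richness = number of distinct species = 12

12


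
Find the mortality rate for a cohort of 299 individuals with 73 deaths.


Mortality rate = 73 / 299 = 0.244147 ≈ 0.2441

0.2441


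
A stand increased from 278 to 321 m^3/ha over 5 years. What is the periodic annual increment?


PAI = (V2 - V1) / period = (321 - 278) / 5 = 43 / 5 = 8.60 m^3/ha/yr

8.60 m^3/ha/yr


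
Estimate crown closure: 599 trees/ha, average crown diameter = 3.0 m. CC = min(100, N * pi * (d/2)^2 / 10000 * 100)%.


(d/2)^2 = (3.0/2)^2 = 1.5^2 = 2.25
Crown area = 3.141593 * 2.25 = 7.06858 m^2
N * area / 10000 * 100 = 599 * 7.06858 / 10000 * 100 = 42.3408
CC = min(100, 42.3408) = 42.3408 ≈ 42.3%

42.3%


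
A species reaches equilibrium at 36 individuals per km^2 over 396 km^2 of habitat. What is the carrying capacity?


K = 36 * 396 = 14256 individuals

14256 individuals


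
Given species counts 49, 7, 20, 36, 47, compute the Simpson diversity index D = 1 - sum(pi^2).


Total N = 49 + 7 + 20 + 36 + 47 = 159
Per-species terms:
  p = 49/159 = 0.308176; p^2 = 0.308176^2 = 0.094972
  p = 7/159 = 0.044025; p^2 = 0.044025^2 = 0.001938
  p = 20/159 = 0.125786; p^2 = 0.125786^2 = 0.015822
  p = 36/159 = 0.226415; p^2 = 0.226415^2 = 0.051264
  p = 47/159 = 0.295597; p^2 = 0.295597^2 = 0.087378
sum(p^2) = 0.094972 + 0.001938 + 0.015822 + 0.051264 + 0.087378 = 0.251374
D = 1 - 0.251374 = 0.748626 ≈ 0.7486

0.7486


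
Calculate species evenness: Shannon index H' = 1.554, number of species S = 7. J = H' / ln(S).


ln(7) = 1.94591
J = H' / ln(S) = 1.554 / 1.94591 = 0.798598 ≈ 0.7986

0.7986


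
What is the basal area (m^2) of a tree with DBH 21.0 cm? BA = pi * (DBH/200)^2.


D/200 = 21.0/200 = 0.105 m
(D/200)^2 = 0.105^2 = 0.011025
BA = 3.141593 * 0.011025 = 0.0346361 ≈ 0.0346 m^2

0.0346 m^2


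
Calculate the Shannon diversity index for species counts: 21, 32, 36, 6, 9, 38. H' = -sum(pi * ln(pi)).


Total N = 21 + 32 + 36 + 6 + 9 + 38 = 142
Per-species terms:
  p = 21/142 = 0.147887; ln(p) = -1.911307; p*ln(p) = 0.147887 * (-1.911307) = -0.282657
  p = 32/142 = 0.225352; ln(p) = -1.490092; p*ln(p) = 0.225352 * (-1.490092) = -0.335795
  p = 36/142 = 0.253521; ln(p) = -1.372309; p*ln(p) = 0.253521 * (-1.372309) = -0.347909
  p = 6/142 = 0.042254; ln(p) = -3.164056; p*ln(p) = 0.042254 * (-3.164056) = -0.133694
  p = 9/142 = 0.063380; ln(p) = -2.758607; p*ln(p) = 0.063380 * (-2.758607) = -0.174841
  p = 38/142 = 0.267606; ln(p) = -1.318240; p*ln(p) = 0.267606 * (-1.318240) = -0.352769
sum(p*ln(p)) = (-0.282657) + (-0.335795) + (-0.347909) + (-0.133694) + (-0.174841) + (-0.352769) = -1.627665
H' = -(-1.627665) = 1.627665 ≈ 1.6277

1.6277


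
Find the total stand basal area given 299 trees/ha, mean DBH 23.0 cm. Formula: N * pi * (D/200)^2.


(D/200)^2 = (23.0/200)^2 = 0.115^2 = 0.013225
Individual BA = 3.141593 * 0.013225 = 0.0415476 m^2
Stand BA = 299 * 0.0415476 = 12.4227 ≈ 12.42 m^2/ha

12.42 m^2/ha


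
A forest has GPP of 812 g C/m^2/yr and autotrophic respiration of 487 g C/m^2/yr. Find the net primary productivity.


NPP = GPP - Ra = 812 - 487 = 325 g C/m^2/yr

325 g C/m^2/yr


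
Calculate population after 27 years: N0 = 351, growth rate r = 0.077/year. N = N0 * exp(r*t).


r*t = 0.077 * 27 = 2.079
exp(2.079) = 7.99647
N = 351 * 7.99647 = 2806.76 ≈ 2807

2807


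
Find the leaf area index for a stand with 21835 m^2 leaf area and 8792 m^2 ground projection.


LAI = 21835 / 8792 = 2.4835 ≈ 2.48

2.48


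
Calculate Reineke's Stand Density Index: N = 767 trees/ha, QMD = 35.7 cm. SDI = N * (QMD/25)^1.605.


QMD/25 = 35.7/25 = 1.428
(1.428)^1.605 = exp(1.605 * ln(1.428)) = exp(1.605 * 0.356275) = exp(0.571821) = 1.77149
SDI = 767 * 1.77149 = 1358.73 ≈ 1359

1359


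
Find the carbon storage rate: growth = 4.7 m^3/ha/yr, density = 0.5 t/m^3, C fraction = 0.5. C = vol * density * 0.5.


C = 4.7 * 0.5 * 0.5 = 1.175 ≈ 1.18 t C/ha/yr

1.18 t C/ha/yr


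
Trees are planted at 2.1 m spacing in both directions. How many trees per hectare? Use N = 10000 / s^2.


N = 10000 / 2.1^2 = 10000 / 4.41 = 2267.57 ≈ 2268 trees/ha

2268 trees/ha


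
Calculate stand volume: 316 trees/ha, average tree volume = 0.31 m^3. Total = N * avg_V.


V_stand = 316 * 0.31 = 97.96 ≈ 98.0 m^3/ha

98.0 m^3/ha


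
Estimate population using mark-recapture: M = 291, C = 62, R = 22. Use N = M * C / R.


N = M * C / R = 291 * 62 / 22 = 18042 / 22 = 820.09 ≈ 820

820 individuals


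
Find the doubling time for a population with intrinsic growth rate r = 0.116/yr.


td = ln(2) / 0.116 = 0.693147 / 0.116 = 5.97541 ≈ 6.0 years

6.0 years


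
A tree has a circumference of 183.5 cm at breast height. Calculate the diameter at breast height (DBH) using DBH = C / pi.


DBH = C / pi = 183.5 / 3.141593 = 58.4099 ≈ 58.41 cm

58.41 cm


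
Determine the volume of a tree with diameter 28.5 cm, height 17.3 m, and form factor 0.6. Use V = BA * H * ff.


(D/200)^2 = (28.5/200)^2 = 0.1425^2 = 0.02030625
BA = 3.141593 * 0.02030625 = 0.0637940 m^2
V = 0.0637940 * 17.3 * 0.6 = 0.662182 ≈ 0.662 m^3

0.662 m^3


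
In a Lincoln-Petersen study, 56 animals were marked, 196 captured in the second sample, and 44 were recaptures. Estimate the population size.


N = M * C / R = 56 * 196 / 44 = 10976 / 44 = 249.45 ≈ 249

249 individuals


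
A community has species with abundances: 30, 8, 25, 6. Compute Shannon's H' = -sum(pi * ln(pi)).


Total N = 30 + 8 + 25 + 6 = 69
Per-species terms:
  p = 30/69 = 0.434783; ln(p) = -0.832908; p*ln(p) = 0.434783 * (-0.832908) = -0.362134
  p = 8/69 = 0.115942; ln(p) = -2.154665; p*ln(p) = 0.115942 * (-2.154665) = -0.249816
  p = 25/69 = 0.362319; ln(p) = -1.015230; p*ln(p) = 0.362319 * (-1.015230) = -0.367837
  p = 6/69 = 0.086957; ln(p) = -2.442342; p*ln(p) = 0.086957 * (-2.442342) = -0.212379
sum(p*ln(p)) = (-0.362134) + (-0.249816) + (-0.367837) + (-0.212379) = -1.192166
H' = -(-1.192166) = 1.192166 ≈ 1.1922

1.1922


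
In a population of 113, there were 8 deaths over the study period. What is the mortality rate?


Mortality rate = 8 / 113 = 0.070796 ≈ 0.0708

0.0708


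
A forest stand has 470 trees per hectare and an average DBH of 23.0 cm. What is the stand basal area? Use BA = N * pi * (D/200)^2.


(D/200)^2 = (23.0/200)^2 = 0.115^2 = 0.013225
Individual BA = 3.141593 * 0.013225 = 0.0415476 m^2
Stand BA = 470 * 0.0415476 = 19.5274 ≈ 19.53 m^2/ha

19.53 m^2/ha


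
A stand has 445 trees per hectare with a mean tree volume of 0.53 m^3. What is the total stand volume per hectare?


V_stand = 445 * 0.53 = 235.85 ≈ 235.9 m^3/ha

235.9 m^3/ha


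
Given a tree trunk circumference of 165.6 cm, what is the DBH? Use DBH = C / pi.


DBH = C / pi = 165.6 / 3.141593 = 52.7121 ≈ 52.71 cm

52.71 cm


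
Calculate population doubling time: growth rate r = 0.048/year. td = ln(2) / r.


td = ln(2) / 0.048 = 0.693147 / 0.048 = 14.4406 ≈ 14.4 years

14.4 years


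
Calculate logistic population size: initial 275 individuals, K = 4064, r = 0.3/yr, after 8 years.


(K - N0)/N0 = (4064 - 275)/275 = 3789/275 = 13.7782
r*t = 0.3 * 8 = 2.4; exp(-2.4) = 0.0907180
13.7782 * 0.0907180 = 1.24993
1 + 1.24993 = 2.24993
N = 4064 / 2.24993 = 1806.28 ≈ 1806

1806


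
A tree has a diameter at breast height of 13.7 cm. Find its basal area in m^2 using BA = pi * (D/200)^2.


D/200 = 13.7/200 = 0.0685 m
(D/200)^2 = 0.0685^2 = 0.00469225
BA = 3.141593 * 0.00469225 = 0.0147411 ≈ 0.0147 m^2

0.0147 m^2


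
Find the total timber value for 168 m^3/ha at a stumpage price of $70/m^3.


Value = 168 * 70 = $11760/ha

$11760/ha


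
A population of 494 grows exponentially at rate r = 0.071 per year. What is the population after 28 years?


r*t = 0.071 * 28 = 1.988
exp(1.988) = 7.30092
N = 494 * 7.30092 = 3606.65 ≈ 3607

3607


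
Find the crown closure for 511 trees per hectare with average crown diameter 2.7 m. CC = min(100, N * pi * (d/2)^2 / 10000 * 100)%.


(d/2)^2 = (2.7/2)^2 = 1.35^2 = 1.8225
Crown area = 3.141593 * 1.8225 = 5.72555 m^2
N * area / 10000 * 100 = 511 * 5.72555 / 10000 * 100 = 29.2576
CC = min(100, 29.2576) = 29.2576 ≈ 29.3%

29.3%


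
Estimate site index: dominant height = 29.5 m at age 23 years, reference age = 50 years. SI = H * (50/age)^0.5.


50/23 = 2.17391
(2.17391)^0.5 = 1.47442
SI = 29.5 * 1.47442 = 43.4954 ≈ 43.5 m

43.5 m


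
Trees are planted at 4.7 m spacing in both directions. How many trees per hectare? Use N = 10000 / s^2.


N = 10000 / 4.7^2 = 10000 / 22.09 = 452.694 ≈ 453 trees/ha

453 trees/ha


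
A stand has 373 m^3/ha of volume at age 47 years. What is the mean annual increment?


MAI = 373 / 47 = 7.9362 ≈ 7.94 m^3/ha/yr

7.94 m^3/ha/yr


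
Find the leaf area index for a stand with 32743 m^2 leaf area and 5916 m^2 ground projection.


LAI = 32743 / 5916 = 5.5347 ≈ 5.53

5.53


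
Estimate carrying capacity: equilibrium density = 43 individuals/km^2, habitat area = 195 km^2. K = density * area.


K = 43 * 195 = 8385 individuals

8385 individuals


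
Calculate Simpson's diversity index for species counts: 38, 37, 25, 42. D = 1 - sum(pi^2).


Total N = 38 + 37 + 25 + 42 = 142
Per-species terms:
  p = 38/142 = 0.267606; p^2 = 0.267606^2 = 0.071613
  p = 37/142 = 0.260563; p^2 = 0.260563^2 = 0.067893
  p = 25/142 = 0.176056; p^2 = 0.176056^2 = 0.030996
  p = 42/142 = 0.295775; p^2 = 0.295775^2 = 0.087483
sum(p^2) = 0.071613 + 0.067893 + 0.030996 + 0.087483 = 0.257985
D = 1 - 0.257985 = 0.742015 ≈ 0.7420

0.7420


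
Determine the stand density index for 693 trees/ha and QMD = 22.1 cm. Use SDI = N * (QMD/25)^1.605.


QMD/25 = 22.1/25 = 0.884
(0.884)^1.605 = exp(1.605 * ln(0.884)) = exp(1.605 * (-0.123298)) = exp(-0.197893) = 0.820458
SDI = 693 * 0.820458 = 568.577 ≈ 569

569


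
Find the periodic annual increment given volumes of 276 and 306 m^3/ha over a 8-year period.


PAI = (V2 - V1) / period = (306 - 276) / 8 = 30 / 8 = 3.75 m^3/ha/yr

3.75 m^3/ha/yr


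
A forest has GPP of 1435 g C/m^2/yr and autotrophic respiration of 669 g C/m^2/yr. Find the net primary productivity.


NPP = GPP - Ra = 1435 - 669 = 766 g C/m^2/yr

766 g C/m^2/yr


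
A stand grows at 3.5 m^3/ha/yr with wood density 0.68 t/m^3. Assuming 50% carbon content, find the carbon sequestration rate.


C = 3.5 * 0.68 * 0.5 = 1.19 t C/ha/yr

1.19 t C/ha/yr


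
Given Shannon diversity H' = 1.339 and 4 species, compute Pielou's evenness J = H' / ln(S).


ln(4) = 1.38629
J = H' / ln(S) = 1.339 / 1.38629 = 0.965887 ≈ 0.9659

0.9659


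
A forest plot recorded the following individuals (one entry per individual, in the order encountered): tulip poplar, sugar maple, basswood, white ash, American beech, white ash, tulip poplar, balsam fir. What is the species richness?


Total individuals logged = 8
Distinct species (count of individuals): tulip poplar (2), sugar maple (1), basswood (1), white ash (2), American beech (1), balsam fir (1)
Species richness = number of distinct species = 6

6


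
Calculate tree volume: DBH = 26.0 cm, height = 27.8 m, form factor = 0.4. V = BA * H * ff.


(D/200)^2 = (26.0/200)^2 = 0.13^2 = 0.0169
BA = 3.141593 * 0.0169 = 0.0530929 m^2
V = 0.0530929 * 27.8 * 0.4 = 0.590393 ≈ 0.590 m^3

0.590 m^3


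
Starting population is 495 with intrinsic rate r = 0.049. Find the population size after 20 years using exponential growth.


r*t = 0.049 * 20 = 0.98
exp(0.98) = 2.66446
N = 495 * 2.66446 = 1318.91 ≈ 1319

1319


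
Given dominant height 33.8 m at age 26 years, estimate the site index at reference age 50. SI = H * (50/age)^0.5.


50/26 = 1.92308
(1.92308)^0.5 = 1.38675
SI = 33.8 * 1.38675 = 46.8722 ≈ 46.9 m

46.9 m


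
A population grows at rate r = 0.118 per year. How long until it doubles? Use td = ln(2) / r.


td = ln(2) / 0.118 = 0.693147 / 0.118 = 5.87413 ≈ 5.9 years

5.9 years


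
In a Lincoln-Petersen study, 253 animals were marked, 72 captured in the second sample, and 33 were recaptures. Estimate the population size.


N = M * C / R = 253 * 72 / 33 = 18216 / 33 = 552

552 individuals


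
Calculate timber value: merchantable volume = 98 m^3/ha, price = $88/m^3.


Value = 98 * 88 = $8624/ha

$8624/ha


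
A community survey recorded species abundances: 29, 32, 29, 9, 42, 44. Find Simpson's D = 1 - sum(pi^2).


Total N = 29 + 32 + 29 + 9 + 42 + 44 = 185
Per-species terms:
  p = 29/185 = 0.156757; p^2 = 0.156757^2 = 0.024573
  p = 32/185 = 0.172973; p^2 = 0.172973^2 = 0.029920
  p = 29/185 = 0.156757; p^2 = 0.156757^2 = 0.024573
  p = 9/185 = 0.048649; p^2 = 0.048649^2 = 0.002367
  p = 42/185 = 0.227027; p^2 = 0.227027^2 = 0.051541
  p = 44/185 = 0.237838; p^2 = 0.237838^2 = 0.056567
sum(p^2) = 0.024573 + 0.029920 + 0.024573 + 0.002367 + 0.051541 + 0.056567 = 0.189541
D = 1 - 0.189541 = 0.810459 ≈ 0.8105

0.8105


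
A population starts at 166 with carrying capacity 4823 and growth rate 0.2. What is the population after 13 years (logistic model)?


(K - N0)/N0 = (4823 - 166)/166 = 4657/166 = 28.0542
r*t = 0.2 * 13 = 2.6; exp(-2.6) = 0.0742736
28.0542 * 0.0742736 = 2.08369
1 + 2.08369 = 3.08369
N = 4823 / 3.08369 = 1564.04 ≈ 1564

1564


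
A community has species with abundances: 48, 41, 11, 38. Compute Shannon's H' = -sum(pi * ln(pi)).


Total N = 48 + 41 + 11 + 38 = 138
Per-species terms:
  p = 48/138 = 0.347826; ln(p) = -1.056053; p*ln(p) = 0.347826 * (-1.056053) = -0.367323
  p = 41/138 = 0.297101; ln(p) = -1.213683; p*ln(p) = 0.297101 * (-1.213683) = -0.360586
  p = 11/138 = 0.079710; ln(p) = -2.529360; p*ln(p) = 0.079710 * (-2.529360) = -0.201615
  p = 38/138 = 0.275362; ln(p) = -1.289669; p*ln(p) = 0.275362 * (-1.289669) = -0.355126
sum(p*ln(p)) = (-0.367323) + (-0.360586) + (-0.201615) + (-0.355126) = -1.284650
H' = -(-1.284650) = 1.284650 ≈ 1.2847

1.2847


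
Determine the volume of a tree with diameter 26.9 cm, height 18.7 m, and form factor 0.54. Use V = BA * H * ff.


(D/200)^2 = (26.9/200)^2 = 0.1345^2 = 0.01809025
BA = 3.141593 * 0.01809025 = 0.0568322 m^2
V = 0.0568322 * 18.7 * 0.54 = 0.573892 ≈ 0.574 m^3

0.574 m^3


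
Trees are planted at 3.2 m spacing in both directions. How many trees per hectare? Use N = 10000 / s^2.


N = 10000 / 3.2^2 = 10000 / 10.24 = 976.563 ≈ 977 trees/ha

977 trees/ha


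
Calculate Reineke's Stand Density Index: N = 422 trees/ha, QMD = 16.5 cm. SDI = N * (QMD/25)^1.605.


QMD/25 = 16.5/25 = 0.66
(0.66)^1.605 = exp(1.605 * ln(0.66)) = exp(1.605 * (-0.415515)) = exp(-0.666902) = 0.513296
SDI = 422 * 0.513296 = 216.611 ≈ 217

217


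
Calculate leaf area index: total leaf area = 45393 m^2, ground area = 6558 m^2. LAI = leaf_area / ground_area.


LAI = 45393 / 6558 = 6.9218 ≈ 6.92

6.92


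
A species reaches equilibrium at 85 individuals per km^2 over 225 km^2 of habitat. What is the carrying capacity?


K = 85 * 225 = 19125 individuals

19125 individuals


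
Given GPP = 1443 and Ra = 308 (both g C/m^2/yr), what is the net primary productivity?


NPP = GPP - Ra = 1443 - 308 = 1135 g C/m^2/yr

1135 g C/m^2/yr


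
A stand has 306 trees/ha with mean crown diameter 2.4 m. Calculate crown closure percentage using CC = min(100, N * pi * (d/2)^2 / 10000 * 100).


(d/2)^2 = (2.4/2)^2 = 1.2^2 = 1.44
Crown area = 3.141593 * 1.44 = 4.52389 m^2
N * area / 10000 * 100 = 306 * 4.52389 / 10000 * 100 = 13.8431
CC = min(100, 13.8431) = 13.8431 ≈ 13.8%

13.8%


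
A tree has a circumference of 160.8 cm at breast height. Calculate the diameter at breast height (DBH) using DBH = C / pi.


DBH = C / pi = 160.8 / 3.141593 = 51.1842 ≈ 51.18 cm

51.18 cm


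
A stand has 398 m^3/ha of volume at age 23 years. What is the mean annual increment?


MAI = 398 / 23 = 17.3043 ≈ 17.30 m^3/ha/yr

17.30 m^3/ha/yr


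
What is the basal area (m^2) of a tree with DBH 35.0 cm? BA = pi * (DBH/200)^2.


D/200 = 35.0/200 = 0.175 m
(D/200)^2 = 0.175^2 = 0.030625
BA = 3.141593 * 0.030625 = 0.0962113 ≈ 0.0962 m^2

0.0962 m^2


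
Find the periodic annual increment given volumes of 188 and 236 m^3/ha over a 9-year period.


PAI = (V2 - V1) / period = (236 - 188) / 9 = 48 / 9 = 5.3333 ≈ 5.33 m^3/ha/yr

5.33 m^3/ha/yr


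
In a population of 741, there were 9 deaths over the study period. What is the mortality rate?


Mortality rate = 9 / 741 = 0.012146 ≈ 0.0121

0.0121


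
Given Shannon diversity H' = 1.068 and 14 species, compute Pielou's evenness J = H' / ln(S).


ln(14) = 2.63906
J = H' / ln(S) = 1.068 / 2.63906 = 0.404690 ≈ 0.4047

0.4047


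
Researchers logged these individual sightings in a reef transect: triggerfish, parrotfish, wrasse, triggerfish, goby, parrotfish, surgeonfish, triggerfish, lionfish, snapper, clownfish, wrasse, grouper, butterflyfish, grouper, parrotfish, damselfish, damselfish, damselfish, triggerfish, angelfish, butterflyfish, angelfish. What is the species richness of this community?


Total individuals logged = 23
Distinct species (count of individuals): triggerfish (4), parrotfish (3), wrasse (2), goby (1), surgeonfish (1), lionfish (1), snapper (1), clownfish (1), grouper (2), butterflyfish (2), damselfish (3), angelfish (2)
Species richness = number of distinct species = 12

12


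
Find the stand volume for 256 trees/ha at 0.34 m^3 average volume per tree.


V_stand = 256 * 0.34 = 87.04 ≈ 87.0 m^3/ha

87.0 m^3/ha


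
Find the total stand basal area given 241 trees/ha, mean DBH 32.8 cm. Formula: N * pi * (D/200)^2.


(D/200)^2 = (32.8/200)^2 = 0.164^2 = 0.026896
Individual BA = 3.141593 * 0.026896 = 0.0844963 m^2
Stand BA = 241 * 0.0844963 = 20.3636 ≈ 20.36 m^2/ha

20.36 m^2/ha


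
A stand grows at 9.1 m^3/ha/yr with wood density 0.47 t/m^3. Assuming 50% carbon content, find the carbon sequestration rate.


C = 9.1 * 0.47 * 0.5 = 2.1385 ≈ 2.14 t C/ha/yr

2.14 t C/ha/yr


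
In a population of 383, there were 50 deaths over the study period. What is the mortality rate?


Mortality rate = 50 / 383 = 0.130548 ≈ 0.1305

0.1305


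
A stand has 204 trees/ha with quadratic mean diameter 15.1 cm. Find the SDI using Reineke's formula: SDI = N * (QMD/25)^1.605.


QMD/25 = 15.1/25 = 0.604
(0.604)^1.605 = exp(1.605 * ln(0.604)) = exp(1.605 * (-0.504181)) = exp(-0.809211) = 0.445209
SDI = 204 * 0.445209 = 90.8226 ≈ 91

91


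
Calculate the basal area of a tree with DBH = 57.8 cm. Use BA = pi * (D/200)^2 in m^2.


D/200 = 57.8/200 = 0.289 m
(D/200)^2 = 0.289^2 = 0.083521
BA = 3.141593 * 0.083521 = 0.262389 ≈ 0.2624 m^2

0.2624 m^2


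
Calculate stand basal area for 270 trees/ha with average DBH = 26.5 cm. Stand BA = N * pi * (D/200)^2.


(D/200)^2 = (26.5/200)^2 = 0.1325^2 = 0.01755625
Individual BA = 3.141593 * 0.01755625 = 0.0551546 m^2
Stand BA = 270 * 0.0551546 = 14.8917 ≈ 14.89 m^2/ha

14.89 m^2/ha


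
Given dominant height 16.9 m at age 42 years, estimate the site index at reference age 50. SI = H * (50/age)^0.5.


50/42 = 1.19048
(1.19048)^0.5 = 1.09109
SI = 16.9 * 1.09109 = 18.4394 ≈ 18.4 m

18.4 m


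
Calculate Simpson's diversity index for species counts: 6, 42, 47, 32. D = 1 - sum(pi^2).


Total N = 6 + 42 + 47 + 32 = 127
Per-species terms:
  p = 6/127 = 0.047244; p^2 = 0.047244^2 = 0.002232
  p = 42/127 = 0.330709; p^2 = 0.330709^2 = 0.109368
  p = 47/127 = 0.370079; p^2 = 0.370079^2 = 0.136958
  p = 32/127 = 0.251969; p^2 = 0.251969^2 = 0.063488
sum(p^2) = 0.002232 + 0.109368 + 0.136958 + 0.063488 = 0.312046
D = 1 - 0.312046 = 0.687954 ≈ 0.6880

0.6880


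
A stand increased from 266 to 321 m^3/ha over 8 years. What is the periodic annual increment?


PAI = (V2 - V1) / period = (321 - 266) / 8 = 55 / 8 = 6.8750 ≈ 6.88 m^3/ha/yr

6.88 m^3/ha/yr


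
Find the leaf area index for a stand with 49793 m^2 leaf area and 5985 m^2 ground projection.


LAI = 49793 / 5985 = 8.3196 ≈ 8.32

8.32


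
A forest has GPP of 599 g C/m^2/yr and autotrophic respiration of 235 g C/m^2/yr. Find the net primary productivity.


NPP = GPP - Ra = 599 - 235 = 364 g C/m^2/yr

364 g C/m^2/yr


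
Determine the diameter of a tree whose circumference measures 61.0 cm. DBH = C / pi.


DBH = C / pi = 61.0 / 3.141593 = 19.4169 ≈ 19.42 cm

19.42 cm


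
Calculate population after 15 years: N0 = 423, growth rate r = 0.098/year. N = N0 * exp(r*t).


r*t = 0.098 * 15 = 1.47
exp(1.47) = 4.34924
N = 423 * 4.34924 = 1839.73 ≈ 1840

1840


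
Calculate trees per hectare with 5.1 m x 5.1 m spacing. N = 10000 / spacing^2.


N = 10000 / 5.1^2 = 10000 / 26.01 = 384.468 ≈ 384 trees/ha

384 trees/ha


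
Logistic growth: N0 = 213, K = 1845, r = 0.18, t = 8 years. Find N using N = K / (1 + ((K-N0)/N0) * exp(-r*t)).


(K - N0)/N0 = (1845 - 213)/213 = 1632/213 = 7.66197
r*t = 0.18 * 8 = 1.44; exp(-1.44) = 0.236928
7.66197 * 0.236928 = 1.81534
1 + 1.81534 = 2.81534
N = 1845 / 2.81534 = 655.338 ≈ 655

655


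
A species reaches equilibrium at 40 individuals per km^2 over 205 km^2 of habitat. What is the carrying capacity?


K = 40 * 205 = 8200 individuals

8200 individuals


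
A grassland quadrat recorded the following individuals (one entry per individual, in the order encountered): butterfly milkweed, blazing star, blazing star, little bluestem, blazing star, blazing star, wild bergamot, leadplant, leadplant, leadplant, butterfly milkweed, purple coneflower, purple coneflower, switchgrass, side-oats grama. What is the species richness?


Total individuals logged = 15
Distinct species (count of individuals): butterfly milkweed (2), blazing star (4), little bluestem (1), wild bergamot (1), leadplant (3), purple coneflower (2), switchgrass (1), side-oats grama (1)
Species richness = number of distinct species = 8

8


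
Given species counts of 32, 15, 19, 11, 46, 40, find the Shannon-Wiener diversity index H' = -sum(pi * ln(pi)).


Total N = 32 + 15 + 19 + 11 + 46 + 40 = 163
Per-species terms:
  p = 32/163 = 0.196319; ln(p) = -1.628014; p*ln(p) = 0.196319 * (-1.628014) = -0.319610
  p = 15/163 = 0.092025; ln(p) = -2.385695; p*ln(p) = 0.092025 * (-2.385695) = -0.219544
  p = 19/163 = 0.116564; ln(p) = -2.149315; p*ln(p) = 0.116564 * (-2.149315) = -0.250533
  p = 11/163 = 0.067485; ln(p) = -2.695850; p*ln(p) = 0.067485 * (-2.695850) = -0.181929
  p = 46/163 = 0.282209; ln(p) = -1.265107; p*ln(p) = 0.282209 * (-1.265107) = -0.357025
  p = 40/163 = 0.245399; ln(p) = -1.404870; p*ln(p) = 0.245399 * (-1.404870) = -0.344754
sum(p*ln(p)) = (-0.319610) + (-0.219544) + (-0.250533) + (-0.181929) + (-0.357025) + (-0.344754) = -1.673395
H' = -(-1.673395) = 1.673395 ≈ 1.6734

1.6734


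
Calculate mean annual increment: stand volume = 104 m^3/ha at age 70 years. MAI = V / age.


MAI = 104 / 70 = 1.4857 ≈ 1.49 m^3/ha/yr

1.49 m^3/ha/yr


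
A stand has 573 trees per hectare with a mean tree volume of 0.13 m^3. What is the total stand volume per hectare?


V_stand = 573 * 0.13 = 74.49 ≈ 74.5 m^3/ha

74.5 m^3/ha


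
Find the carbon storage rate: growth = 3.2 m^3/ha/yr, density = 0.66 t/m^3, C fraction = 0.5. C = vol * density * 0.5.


C = 3.2 * 0.66 * 0.5 = 1.056 ≈ 1.06 t C/ha/yr

1.06 t C/ha/yr


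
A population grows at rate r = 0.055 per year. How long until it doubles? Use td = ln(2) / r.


td = ln(2) / 0.055 = 0.693147 / 0.055 = 12.6027 ≈ 12.6 years

12.6 years


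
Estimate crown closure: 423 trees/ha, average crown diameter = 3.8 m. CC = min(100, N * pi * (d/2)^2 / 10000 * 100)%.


(d/2)^2 = (3.8/2)^2 = 1.9^2 = 3.61
Crown area = 3.141593 * 3.61 = 11.3412 m^2
N * area / 10000 * 100 = 423 * 11.3412 / 10000 * 100 = 47.9733
CC = min(100, 47.9733) = 47.9733 ≈ 48.0%

48.0%
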